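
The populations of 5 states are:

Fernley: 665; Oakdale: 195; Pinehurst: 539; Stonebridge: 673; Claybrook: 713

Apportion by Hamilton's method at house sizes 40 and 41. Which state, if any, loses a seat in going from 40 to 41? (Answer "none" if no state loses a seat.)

none

At 40 seats: Fernley 9, Oakdale 3, Pinehurst 8, Stonebridge 10, Claybrook 10.
At 41 seats: Fernley 10, Oakdale 3, Pinehurst 8, Stonebridge 10, Claybrook 10.
No state's allocation decreased.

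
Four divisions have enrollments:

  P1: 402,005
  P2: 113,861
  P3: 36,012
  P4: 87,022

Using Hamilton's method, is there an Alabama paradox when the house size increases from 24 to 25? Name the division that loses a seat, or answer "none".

P3

At 24 seats: P1 15, P2 4, P3 2, P4 3.
At 25 seats: P1 16, P2 5, P3 1, P4 3.
P3 drops from 2 to 1.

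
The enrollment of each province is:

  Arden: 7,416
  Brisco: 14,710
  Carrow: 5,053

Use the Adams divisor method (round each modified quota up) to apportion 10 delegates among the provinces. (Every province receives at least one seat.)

Standard divisor 27179/10 ≈ 2717.9; standard quotas: Arden 2.729, Brisco 5.412, Carrow 1.859.
Rounding up gives 3, 6, 2 = 11 seats, so the divisor must be adjusted.
With modified divisor 3300: modified quotas Arden 2.247, Brisco 4.458, Carrow 1.531.
Rounding up: Arden 3, Brisco 5, Carrow 2 (total 10).

Arden=3, Brisco=5, Carrow=2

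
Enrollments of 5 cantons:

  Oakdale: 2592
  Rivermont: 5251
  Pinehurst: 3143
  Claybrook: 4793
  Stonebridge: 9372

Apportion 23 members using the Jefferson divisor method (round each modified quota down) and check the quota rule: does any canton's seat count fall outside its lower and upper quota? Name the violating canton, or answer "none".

Standard quotas: Oakdale 2.370, Rivermont 4.802, Pinehurst 2.874, Claybrook 4.383, Stonebridge 8.570.
Jefferson allocation: Oakdale 2, Rivermont 5, Pinehurst 3, Claybrook 4, Stonebridge 9.
Every allocation lies between the lower and upper quota.

none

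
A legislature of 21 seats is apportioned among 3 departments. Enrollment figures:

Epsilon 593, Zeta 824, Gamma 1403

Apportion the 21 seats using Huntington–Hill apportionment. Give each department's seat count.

With divisor 133: modified quotas Epsilon 4.459, Zeta 6.195, Gamma 10.549.
Geometric-mean thresholds: Epsilon √(4·5)=4.472, Zeta √(6·7)=6.481, Gamma √(10·11)=10.488.
Each quota rounded against its threshold gives Epsilon 4, Zeta 6, Gamma 11 (total 21).

Epsilon 4; Zeta 6; Gamma 11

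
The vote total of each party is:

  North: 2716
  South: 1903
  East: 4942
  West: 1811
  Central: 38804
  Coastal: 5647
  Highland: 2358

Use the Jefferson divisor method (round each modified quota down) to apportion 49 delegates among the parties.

Standard divisor 58181/49 ≈ 1187.367; standard quotas: North 2.287, South 1.603, East 4.162, West 1.525, Central 32.681, Coastal 4.756, Highland 1.986.
Rounding down gives 2, 1, 4, 1, 32, 4, 1 = 45 seats, so the divisor must be adjusted.
With modified divisor 1120: modified quotas North 2.425, South 1.699, East 4.412, West 1.617, Central 34.646, Coastal 5.042, Highland 2.105.
Rounding down: North 2, South 1, East 4, West 1, Central 34, Coastal 5, Highland 2 (total 49).

North=2, South=1, East=4, West=1, Central=34, Coastal=5, Highland=2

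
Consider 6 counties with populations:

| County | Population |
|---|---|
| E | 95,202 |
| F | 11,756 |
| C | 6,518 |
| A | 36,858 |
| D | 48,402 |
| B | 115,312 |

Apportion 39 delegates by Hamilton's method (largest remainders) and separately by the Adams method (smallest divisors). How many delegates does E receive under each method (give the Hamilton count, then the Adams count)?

Hamilton: E 12, F 1, C 1, A 5, D 6, B 14.
Adams: E 11, F 2, C 1, A 5, D 6, B 14.
E gets 12 under Hamilton and 11 under Adams.

12 and 11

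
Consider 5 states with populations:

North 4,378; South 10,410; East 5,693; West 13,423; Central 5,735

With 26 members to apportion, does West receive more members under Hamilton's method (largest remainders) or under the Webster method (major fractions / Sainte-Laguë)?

Hamilton

Hamilton: North 3, South 7, East 3, West 9, Central 4.
Webster: North 3, South 7, East 4, West 8, Central 4.
West gets 9 under Hamilton and 8 under Webster.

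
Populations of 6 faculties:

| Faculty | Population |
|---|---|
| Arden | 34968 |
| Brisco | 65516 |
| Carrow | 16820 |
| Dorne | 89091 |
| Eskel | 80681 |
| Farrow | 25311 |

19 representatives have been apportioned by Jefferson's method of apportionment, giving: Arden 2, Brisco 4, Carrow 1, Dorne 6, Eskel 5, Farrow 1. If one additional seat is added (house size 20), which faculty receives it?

Eskel

Priority for the next seat is population ÷ (current seats + 1).
Priorities: Arden 11656.000, Brisco 13103.200, Carrow 8410.000, Dorne 12727.286, Eskel 13446.833, Farrow 12655.500.
Highest priority: Eskel.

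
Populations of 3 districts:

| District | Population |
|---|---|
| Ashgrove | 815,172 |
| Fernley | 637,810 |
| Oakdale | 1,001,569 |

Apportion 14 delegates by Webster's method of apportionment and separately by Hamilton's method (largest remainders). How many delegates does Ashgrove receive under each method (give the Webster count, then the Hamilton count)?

4 and 5

Webster: Ashgrove 4, Fernley 4, Oakdale 6.
Hamilton: Ashgrove 5, Fernley 3, Oakdale 6.
Ashgrove gets 4 under Webster and 5 under Hamilton.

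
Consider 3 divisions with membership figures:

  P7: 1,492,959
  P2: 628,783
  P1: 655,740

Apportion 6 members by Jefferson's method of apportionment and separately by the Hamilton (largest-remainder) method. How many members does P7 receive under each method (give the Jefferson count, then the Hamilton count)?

Jefferson: P7 4, P2 1, P1 1.
Hamilton: P7 3, P2 1, P1 2.
P7 gets 4 under Jefferson and 3 under Hamilton.

4 and 3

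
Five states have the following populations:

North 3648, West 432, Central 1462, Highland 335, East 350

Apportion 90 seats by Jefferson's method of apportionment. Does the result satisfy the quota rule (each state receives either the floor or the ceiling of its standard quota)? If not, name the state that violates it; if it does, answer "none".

North

Standard quotas: North 52.725, West 6.244, Central 21.131, Highland 4.842, East 5.059.
Jefferson allocation: North 54, West 6, Central 21, Highland 4, East 5.
North has quota 52.725 (lower 52, upper 53) but receives 54 — outside the quota interval.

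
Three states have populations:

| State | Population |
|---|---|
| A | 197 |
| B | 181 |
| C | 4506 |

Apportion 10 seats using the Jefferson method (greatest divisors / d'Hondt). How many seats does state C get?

Standard divisor 4884/10 ≈ 488.4; standard quotas: A 0.403, B 0.371, C 9.226.
Rounding down gives 0, 0, 9 = 9 seats, so the divisor must be adjusted.
With modified divisor 430: modified quotas A 0.458, B 0.421, C 10.479.
Rounding down: A 0, B 0, C 10 (total 10).
C receives 10.

10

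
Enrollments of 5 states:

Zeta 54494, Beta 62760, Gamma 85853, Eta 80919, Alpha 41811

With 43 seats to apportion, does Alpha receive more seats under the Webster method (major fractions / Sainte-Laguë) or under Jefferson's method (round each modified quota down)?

Webster: Zeta 7, Beta 8, Gamma 11, Eta 11, Alpha 6.
Jefferson: Zeta 7, Beta 8, Gamma 12, Eta 11, Alpha 5.
Alpha gets 6 under Webster and 5 under Jefferson.

Webster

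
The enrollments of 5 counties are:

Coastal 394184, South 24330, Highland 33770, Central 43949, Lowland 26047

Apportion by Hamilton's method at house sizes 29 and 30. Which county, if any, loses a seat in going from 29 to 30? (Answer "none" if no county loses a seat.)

Lowland

At 29 seats: Coastal 22, South 1, Highland 2, Central 2, Lowland 2.
At 30 seats: Coastal 23, South 1, Highland 2, Central 3, Lowland 1.
Lowland drops from 2 to 1.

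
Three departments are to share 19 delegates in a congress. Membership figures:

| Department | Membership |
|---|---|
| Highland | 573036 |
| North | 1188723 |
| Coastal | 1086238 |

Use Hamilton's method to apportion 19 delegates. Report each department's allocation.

Standard divisor: 2847997 ÷ 19 ≈ 149894.579.
Standard quotas: Highland 3.8229, North 7.9304, Coastal 7.2467.
Lower quotas: Highland 3, North 7, Coastal 7 (sum 17, leaving 2 seats).
Remainders in descending order: North 0.9304, Highland 0.8229, Coastal 0.2467.
The surplus seats go to North, Highland.

Highland 4, North 8, Coastal 7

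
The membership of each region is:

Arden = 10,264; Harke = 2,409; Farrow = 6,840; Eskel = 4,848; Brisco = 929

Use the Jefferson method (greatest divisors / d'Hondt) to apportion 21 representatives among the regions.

Arden 9; Harke 2; Farrow 6; Eskel 4; Brisco 0

Standard divisor 25290/21 ≈ 1204.286; standard quotas: Arden 8.523, Harke 2.000, Farrow 5.680, Eskel 4.026, Brisco 0.771.
Rounding down gives 8, 2, 5, 4, 0 = 19 seats, so the divisor must be adjusted.
With modified divisor 1100: modified quotas Arden 9.331, Harke 2.190, Farrow 6.218, Eskel 4.407, Brisco 0.845.
Rounding down: Arden 9, Harke 2, Farrow 6, Eskel 4, Brisco 0 (total 21).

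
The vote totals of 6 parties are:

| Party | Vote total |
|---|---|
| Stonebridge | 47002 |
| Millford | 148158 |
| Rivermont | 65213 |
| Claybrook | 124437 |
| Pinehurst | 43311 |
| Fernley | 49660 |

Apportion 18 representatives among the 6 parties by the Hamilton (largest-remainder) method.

The standard divisor is 477781/18 ≈ 26543.389.
Standard quotas: Stonebridge 1.7708, Millford 5.5817, Rivermont 2.4568, Claybrook 4.6881, Pinehurst 1.6317, Fernley 1.8709.
Lower quotas: Stonebridge 1, Millford 5, Rivermont 2, Claybrook 4, Pinehurst 1, Fernley 1 (sum 14, leaving 4 seats).
Remainders in descending order: Fernley 0.8709, Stonebridge 0.7708, Claybrook 0.6881, Pinehurst 0.6317, Millford 0.5817, Rivermont 0.4568.
Largest remainders: Fernley, Stonebridge, Claybrook, Pinehurst receive the extra seats.

Stonebridge 2; Millford 5; Rivermont 2; Claybrook 5; Pinehurst 2; Fernley 2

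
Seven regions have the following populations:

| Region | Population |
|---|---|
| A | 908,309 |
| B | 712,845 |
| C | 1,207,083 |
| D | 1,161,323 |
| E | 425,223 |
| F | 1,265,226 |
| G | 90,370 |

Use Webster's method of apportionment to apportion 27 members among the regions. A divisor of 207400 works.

A 4, B 3, C 6, D 6, E 2, F 6, G 0

With modified divisor 207400: modified quotas A 4.380, B 3.437, C 5.820, D 5.599, E 2.050, F 6.100, G 0.436.
Rounding to the nearest integer: A 4, B 3, C 6, D 6, E 2, F 6, G 0 (total 27).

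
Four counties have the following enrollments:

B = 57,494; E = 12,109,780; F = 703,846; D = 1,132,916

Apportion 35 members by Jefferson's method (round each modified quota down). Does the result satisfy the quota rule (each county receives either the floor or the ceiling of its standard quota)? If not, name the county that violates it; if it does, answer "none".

E

Standard quotas: B 0.144, E 30.266, F 1.759, D 2.831.
Jefferson allocation: B 0, E 32, F 1, D 2.
E has quota 30.266 (lower 30, upper 31) but receives 32 — outside the quota interval.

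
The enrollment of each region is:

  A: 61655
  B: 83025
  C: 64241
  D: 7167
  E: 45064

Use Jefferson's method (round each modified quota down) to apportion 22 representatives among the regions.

Standard divisor 261152/22 ≈ 11870.545; standard quotas: A 5.194, B 6.994, C 5.412, D 0.604, E 3.796.
Rounding down gives 5, 6, 5, 0, 3 = 19 seats, so the divisor must be adjusted.
With modified divisor 10500: modified quotas A 5.872, B 7.907, C 6.118, D 0.683, E 4.292.
Rounding down: A 5, B 7, C 6, D 0, E 4 (total 22).

A=5; B=7; C=6; D=0; E=4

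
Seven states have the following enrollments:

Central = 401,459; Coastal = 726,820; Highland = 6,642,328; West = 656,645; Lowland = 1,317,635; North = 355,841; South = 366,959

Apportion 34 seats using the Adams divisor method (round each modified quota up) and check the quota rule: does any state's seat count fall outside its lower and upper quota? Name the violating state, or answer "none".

Standard quotas: Central 1.304, Coastal 2.361, Highland 21.575, West 2.133, Lowland 4.280, North 1.156, South 1.192.
Adams allocation: Central 2, Coastal 3, Highland 19, West 2, Lowland 4, North 2, South 2.
Highland has quota 21.575 (lower 21, upper 22) but receives 19 — outside the quota interval.

Highland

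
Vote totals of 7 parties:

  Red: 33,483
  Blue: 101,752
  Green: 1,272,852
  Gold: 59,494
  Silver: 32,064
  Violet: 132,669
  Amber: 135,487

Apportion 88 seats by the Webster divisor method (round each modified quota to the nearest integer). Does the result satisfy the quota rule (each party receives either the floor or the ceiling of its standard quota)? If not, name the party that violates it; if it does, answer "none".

Green

Standard quotas: Red 1.667, Blue 5.065, Green 63.362, Gold 2.962, Silver 1.596, Violet 6.604, Amber 6.744.
Webster allocation: Red 2, Blue 5, Green 62, Gold 3, Silver 2, Violet 7, Amber 7.
Green has quota 63.362 (lower 63, upper 64) but receives 62 — outside the quota interval.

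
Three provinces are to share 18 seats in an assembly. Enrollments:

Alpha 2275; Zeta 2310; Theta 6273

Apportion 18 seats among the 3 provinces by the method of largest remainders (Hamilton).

The standard divisor is 10858/18 ≈ 603.222.
Standard quotas: Alpha 3.7714, Zeta 3.8294, Theta 10.3992.
Lower quotas: Alpha 3, Zeta 3, Theta 10 (sum 16, leaving 2 seats).
Remainders in descending order: Zeta 0.8294, Alpha 0.7714, Theta 0.3992.
Largest remainders: Zeta, Alpha receive the extra seats.

Alpha=4, Zeta=4, Theta=10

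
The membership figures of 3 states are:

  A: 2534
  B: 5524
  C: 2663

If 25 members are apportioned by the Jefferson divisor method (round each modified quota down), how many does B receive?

13

Standard divisor 10721/25 ≈ 428.84; standard quotas: A 5.909, B 12.881, C 6.210.
Rounding down gives 5, 12, 6 = 23 seats, so the divisor must be adjusted.
With modified divisor 400: modified quotas A 6.335, B 13.810, C 6.657.
Rounding down: A 6, B 13, C 6 (total 25).
B receives 13.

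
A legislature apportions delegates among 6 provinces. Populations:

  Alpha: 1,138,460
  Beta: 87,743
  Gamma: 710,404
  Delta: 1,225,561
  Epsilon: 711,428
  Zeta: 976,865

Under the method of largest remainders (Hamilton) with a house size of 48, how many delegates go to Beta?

Standard divisor: 4850461 ÷ 48 ≈ 101051.271.
Standard quotas: Alpha 11.2662, Beta 0.8683, Gamma 7.0301, Delta 12.1281, Epsilon 7.0403, Zeta 9.6670.
Lower quotas: Alpha 11, Beta 0, Gamma 7, Delta 12, Epsilon 7, Zeta 9 (sum 46, leaving 2 seats).
Remainders in descending order: Beta 0.8683, Zeta 0.6670, Alpha 0.2662, Delta 0.1281, Epsilon 0.0403, Gamma 0.0301.
Largest remainders: Beta, Zeta receive the extra seats.
Beta receives 1.

1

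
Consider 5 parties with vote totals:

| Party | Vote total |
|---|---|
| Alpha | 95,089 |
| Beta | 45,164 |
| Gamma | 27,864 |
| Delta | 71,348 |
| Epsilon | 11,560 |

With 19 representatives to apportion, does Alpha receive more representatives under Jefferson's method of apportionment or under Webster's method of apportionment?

Jefferson

Jefferson: Alpha 8, Beta 3, Gamma 2, Delta 6, Epsilon 0.
Webster: Alpha 7, Beta 3, Gamma 2, Delta 6, Epsilon 1.
Alpha gets 8 under Jefferson and 7 under Webster.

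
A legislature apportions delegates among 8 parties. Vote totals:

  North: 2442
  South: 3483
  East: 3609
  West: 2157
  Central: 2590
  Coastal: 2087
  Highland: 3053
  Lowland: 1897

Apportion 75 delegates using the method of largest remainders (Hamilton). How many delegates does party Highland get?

11

Total 21318; standard divisor 21318/75 ≈ 284.24.
Standard quotas: North 8.591, South 12.254, East 12.697, West 7.589, Central 9.112, Coastal 7.342, Highland 10.741, Lowland 6.674.
Lower quotas: North 8, South 12, East 12, West 7, Central 9, Coastal 7, Highland 10, Lowland 6 (sum 71, leaving 4 seats).
Remainders in descending order: Highland 0.741, East 0.697, Lowland 0.674, North 0.591, West 0.589, Coastal 0.342, South 0.254, Central 0.112.
Largest remainders: Highland, East, Lowland, North receive the extra seats.
Highland receives 11.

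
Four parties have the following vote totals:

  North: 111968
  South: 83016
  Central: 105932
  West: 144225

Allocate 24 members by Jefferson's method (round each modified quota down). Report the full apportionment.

North 6, South 4, Central 6, West 8

Standard divisor 445141/24 ≈ 18547.542; standard quotas: North 6.037, South 4.476, Central 5.711, West 7.776.
Rounding down gives 6, 4, 5, 7 = 22 seats, so the divisor must be adjusted.
With modified divisor 17100: modified quotas North 6.548, South 4.855, Central 6.195, West 8.434.
Rounding down: North 6, South 4, Central 6, West 8 (total 24).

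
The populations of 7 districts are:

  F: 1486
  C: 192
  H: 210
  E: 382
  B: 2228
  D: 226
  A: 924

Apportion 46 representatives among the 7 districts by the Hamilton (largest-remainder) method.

F 12, C 2, H 2, E 3, B 18, D 2, A 7

The standard divisor is 5648/46 ≈ 122.783.
Standard quotas: F 12.103, C 1.564, H 1.710, E 3.111, B 18.146, D 1.841, A 7.525.
Lower quotas: F 12, C 1, H 1, E 3, B 18, D 1, A 7 (sum 43, leaving 3 seats).
Remainders in descending order: D 0.841, H 0.710, C 0.564, A 0.525, B 0.146, E 0.111, F 0.103.
The surplus seats go to D, H, C.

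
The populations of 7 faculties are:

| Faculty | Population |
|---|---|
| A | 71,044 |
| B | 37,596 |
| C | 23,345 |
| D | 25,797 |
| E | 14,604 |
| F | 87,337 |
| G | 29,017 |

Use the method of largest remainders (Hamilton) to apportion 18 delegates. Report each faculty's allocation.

Total 288740; standard divisor 288740/18 ≈ 16041.111.
Standard quotas: A 4.4289, B 2.3437, C 1.4553, D 1.6082, E 0.9104, F 5.4446, G 1.8089.
Lower quotas: A 4, B 2, C 1, D 1, E 0, F 5, G 1 (sum 14, leaving 4 seats).
Remainders in descending order: E 0.9104, G 0.8089, D 0.6082, C 0.4553, F 0.4446, A 0.4289, B 0.3437.
The surplus seats go to E, G, D, C.

A: 4; B: 2; C: 2; D: 2; E: 1; F: 5; G: 2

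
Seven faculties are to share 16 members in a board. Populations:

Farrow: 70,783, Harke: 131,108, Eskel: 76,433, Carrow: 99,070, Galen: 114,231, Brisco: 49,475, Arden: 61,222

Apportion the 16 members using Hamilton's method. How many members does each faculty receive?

Farrow 2, Harke 3, Eskel 2, Carrow 3, Galen 3, Brisco 1, Arden 2

The standard divisor is 602322/16 ≈ 37645.125.
Standard quotas: Farrow 1.8803, Harke 3.4827, Eskel 2.0304, Carrow 2.6317, Galen 3.0344, Brisco 1.3142, Arden 1.6263.
Lower quotas: Farrow 1, Harke 3, Eskel 2, Carrow 2, Galen 3, Brisco 1, Arden 1 (sum 13, leaving 3 seats).
Remainders in descending order: Farrow 0.8803, Carrow 0.6317, Arden 0.6263, Harke 0.4827, Brisco 0.3142, Galen 0.0344, Eskel 0.0304.
The surplus seats go to Farrow, Carrow, Arden.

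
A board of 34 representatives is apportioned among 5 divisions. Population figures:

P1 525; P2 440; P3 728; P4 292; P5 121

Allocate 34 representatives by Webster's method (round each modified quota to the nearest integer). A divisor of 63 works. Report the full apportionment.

P1=8, P2=7, P3=12, P4=5, P5=2

With modified divisor 63: modified quotas P1 8.333, P2 6.984, P3 11.556, P4 4.635, P5 1.921.
Rounding to the nearest integer: P1 8, P2 7, P3 12, P4 5, P5 2 (total 34).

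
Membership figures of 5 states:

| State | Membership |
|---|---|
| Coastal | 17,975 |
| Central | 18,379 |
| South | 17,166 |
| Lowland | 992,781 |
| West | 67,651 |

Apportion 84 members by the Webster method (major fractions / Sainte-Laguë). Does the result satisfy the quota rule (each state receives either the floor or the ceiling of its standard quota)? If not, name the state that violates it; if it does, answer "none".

Standard quotas: Coastal 1.355, Central 1.386, South 1.294, Lowland 74.863, West 5.101.
Webster allocation: Coastal 1, Central 1, South 1, Lowland 76, West 5.
Lowland has quota 74.863 (lower 74, upper 75) but receives 76 — outside the quota interval.

Lowland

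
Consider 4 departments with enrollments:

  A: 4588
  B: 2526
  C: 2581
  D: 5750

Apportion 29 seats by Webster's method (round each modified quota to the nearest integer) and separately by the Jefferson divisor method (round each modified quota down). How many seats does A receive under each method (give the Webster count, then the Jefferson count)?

8 and 9

Webster: A 8, B 5, C 5, D 11.
Jefferson: A 9, B 4, C 5, D 11.
A gets 8 under Webster and 9 under Jefferson.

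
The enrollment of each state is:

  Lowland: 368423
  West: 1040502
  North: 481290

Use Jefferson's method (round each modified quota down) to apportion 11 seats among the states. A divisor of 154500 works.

Lowland: 2, West: 6, North: 3

With modified divisor 154500: modified quotas Lowland 2.385, West 6.735, North 3.115.
Rounding down: Lowland 2, West 6, North 3 (total 11).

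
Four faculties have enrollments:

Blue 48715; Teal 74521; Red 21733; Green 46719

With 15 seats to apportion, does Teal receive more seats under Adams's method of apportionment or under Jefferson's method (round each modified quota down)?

Jefferson

Adams: Blue 4, Teal 5, Red 2, Green 4.
Jefferson: Blue 4, Teal 6, Red 1, Green 4.
Teal gets 5 under Adams and 6 under Jefferson.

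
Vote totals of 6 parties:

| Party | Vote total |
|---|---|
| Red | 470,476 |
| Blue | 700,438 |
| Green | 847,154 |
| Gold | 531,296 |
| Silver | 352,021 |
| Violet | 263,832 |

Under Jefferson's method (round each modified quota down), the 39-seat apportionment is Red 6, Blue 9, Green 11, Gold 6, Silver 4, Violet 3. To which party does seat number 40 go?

Priority for the next seat is population ÷ (current seats + 1).
Priorities: Red 67210.857, Blue 70043.800, Green 70596.167, Gold 75899.429, Silver 70404.200, Violet 65958.000.
Highest priority: Gold.

Gold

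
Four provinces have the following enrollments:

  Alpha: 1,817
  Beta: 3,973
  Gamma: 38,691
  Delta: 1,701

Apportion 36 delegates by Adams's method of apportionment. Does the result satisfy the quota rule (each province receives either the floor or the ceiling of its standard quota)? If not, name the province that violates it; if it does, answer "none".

Standard quotas: Alpha 1.416, Beta 3.097, Gamma 30.161, Delta 1.326.
Adams allocation: Alpha 2, Beta 3, Gamma 29, Delta 2.
Gamma has quota 30.161 (lower 30, upper 31) but receives 29 — outside the quota interval.

Gamma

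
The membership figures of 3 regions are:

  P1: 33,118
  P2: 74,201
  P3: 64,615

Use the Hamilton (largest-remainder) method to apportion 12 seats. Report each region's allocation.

The standard divisor is 171934/12 ≈ 14327.833.
Standard quotas: P1 2.3114, P2 5.1788, P3 4.5098.
Lower quotas: P1 2, P2 5, P3 4 (sum 11, leaving 1 seat).
Remainders in descending order: P3 0.5098, P1 0.3114, P2 0.1788.
The surplus seat goes to P3.

P1=2; P2=5; P3=5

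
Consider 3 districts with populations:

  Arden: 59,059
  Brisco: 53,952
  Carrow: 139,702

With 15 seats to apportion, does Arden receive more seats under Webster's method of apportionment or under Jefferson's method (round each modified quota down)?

Webster: Arden 4, Brisco 3, Carrow 8.
Jefferson: Arden 3, Brisco 3, Carrow 9.
Arden gets 4 under Webster and 3 under Jefferson.

Webster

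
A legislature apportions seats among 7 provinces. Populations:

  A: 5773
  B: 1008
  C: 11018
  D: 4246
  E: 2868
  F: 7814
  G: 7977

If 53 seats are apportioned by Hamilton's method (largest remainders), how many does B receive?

1

Total 40704; standard divisor 40704/53 = 768.
Standard quotas: A 7.5169, B 1.3125, C 14.3464, D 5.5286, E 3.7344, F 10.1745, G 10.3867.
Lower quotas: A 7, B 1, C 14, D 5, E 3, F 10, G 10 (sum 50, leaving 3 seats).
Remainders in descending order: E 0.7344, D 0.5286, A 0.5169, G 0.3867, C 0.3464, B 0.3125, F 0.1745.
The surplus seats go to E, D, A.
B receives 1.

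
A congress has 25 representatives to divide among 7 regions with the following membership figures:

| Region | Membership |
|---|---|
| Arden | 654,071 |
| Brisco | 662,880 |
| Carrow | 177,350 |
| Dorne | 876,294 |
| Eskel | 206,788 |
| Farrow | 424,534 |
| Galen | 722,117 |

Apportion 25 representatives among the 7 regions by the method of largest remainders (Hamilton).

The standard divisor is 3724034/25 ≈ 148961.36.
Standard quotas: Arden 4.3909, Brisco 4.4500, Carrow 1.1906, Dorne 5.8827, Eskel 1.3882, Farrow 2.8500, Galen 4.8477.
Lower quotas: Arden 4, Brisco 4, Carrow 1, Dorne 5, Eskel 1, Farrow 2, Galen 4 (sum 21, leaving 4 seats).
Remainders in descending order: Dorne 0.8827, Farrow 0.8500, Galen 0.8477, Brisco 0.4500, Arden 0.3909, Eskel 0.3882, Carrow 0.1906.
The surplus seats go to Dorne, Farrow, Galen, Brisco.

Arden 4, Brisco 5, Carrow 1, Dorne 6, Eskel 1, Farrow 3, Galen 5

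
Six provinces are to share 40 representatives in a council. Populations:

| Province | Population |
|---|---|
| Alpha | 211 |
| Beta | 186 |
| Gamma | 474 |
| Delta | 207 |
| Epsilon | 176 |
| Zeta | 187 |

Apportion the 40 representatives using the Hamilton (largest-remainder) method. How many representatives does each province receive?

Standard divisor: 1441 ÷ 40 ≈ 36.025.
Standard quotas: Alpha 5.857, Beta 5.163, Gamma 13.158, Delta 5.746, Epsilon 4.885, Zeta 5.191.
Lower quotas: Alpha 5, Beta 5, Gamma 13, Delta 5, Epsilon 4, Zeta 5 (sum 37, leaving 3 seats).
Remainders in descending order: Epsilon 0.885, Alpha 0.857, Delta 0.746, Zeta 0.191, Beta 0.163, Gamma 0.158.
The surplus seats go to Epsilon, Alpha, Delta.

Alpha 6, Beta 5, Gamma 13, Delta 6, Epsilon 5, Zeta 5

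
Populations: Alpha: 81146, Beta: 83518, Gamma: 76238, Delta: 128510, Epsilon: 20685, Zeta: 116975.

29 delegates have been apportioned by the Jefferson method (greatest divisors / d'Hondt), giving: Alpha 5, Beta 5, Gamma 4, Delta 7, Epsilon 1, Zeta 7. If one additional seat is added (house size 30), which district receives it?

Delta

Priority for the next seat is population ÷ (current seats + 1).
Priorities: Alpha 13524.333, Beta 13919.667, Gamma 15247.600, Delta 16063.750, Epsilon 10342.500, Zeta 14621.875.
Highest priority: Delta.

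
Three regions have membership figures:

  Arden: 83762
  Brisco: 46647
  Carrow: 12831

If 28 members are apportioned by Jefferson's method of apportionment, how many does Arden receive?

17

Standard divisor 143240/28 ≈ 5115.714; standard quotas: Arden 16.373, Brisco 9.118, Carrow 2.508.
Rounding down gives 16, 9, 2 = 27 seats, so the divisor must be adjusted.
With modified divisor 4800: modified quotas Arden 17.450, Brisco 9.718, Carrow 2.673.
Rounding down: Arden 17, Brisco 9, Carrow 2 (total 28).
Arden receives 17.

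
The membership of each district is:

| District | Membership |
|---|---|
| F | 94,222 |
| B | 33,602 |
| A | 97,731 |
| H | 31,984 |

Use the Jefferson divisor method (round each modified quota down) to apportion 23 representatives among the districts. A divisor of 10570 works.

F: 8, B: 3, A: 9, H: 3

With modified divisor 10570: modified quotas F 8.914, B 3.179, A 9.246, H 3.026.
Rounding down: F 8, B 3, A 9, H 3 (total 23).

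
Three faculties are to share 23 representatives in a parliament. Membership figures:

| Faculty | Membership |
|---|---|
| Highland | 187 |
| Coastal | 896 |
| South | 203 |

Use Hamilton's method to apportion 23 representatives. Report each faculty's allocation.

Highland 3; Coastal 16; South 4

The standard divisor is 1286/23 ≈ 55.913.
Standard quotas: Highland 3.344, Coastal 16.025, South 3.631.
Lower quotas: Highland 3, Coastal 16, South 3 (sum 22, leaving 1 seat).
Remainders in descending order: South 0.631, Highland 0.344, Coastal 0.025.
The surplus seat goes to South.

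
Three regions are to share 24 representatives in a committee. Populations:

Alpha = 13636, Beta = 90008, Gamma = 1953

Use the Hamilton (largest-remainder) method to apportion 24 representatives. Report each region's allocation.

Total 105597; standard divisor 105597/24 ≈ 4399.875.
Standard quotas: Alpha 3.0992, Beta 20.4569, Gamma 0.4439.
Lower quotas: Alpha 3, Beta 20, Gamma 0 (sum 23, leaving 1 seat).
Remainders in descending order: Beta 0.4569, Gamma 0.4439, Alpha 0.0992.
Largest remainder: Beta receives the extra seat.

Alpha 3, Beta 21, Gamma 0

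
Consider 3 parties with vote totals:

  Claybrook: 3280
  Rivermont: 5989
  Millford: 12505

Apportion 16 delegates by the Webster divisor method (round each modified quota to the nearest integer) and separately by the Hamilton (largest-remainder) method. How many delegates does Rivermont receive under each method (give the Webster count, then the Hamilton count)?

5 and 4

Webster: Claybrook 2, Rivermont 5, Millford 9.
Hamilton: Claybrook 3, Rivermont 4, Millford 9.
Rivermont gets 5 under Webster and 4 under Hamilton.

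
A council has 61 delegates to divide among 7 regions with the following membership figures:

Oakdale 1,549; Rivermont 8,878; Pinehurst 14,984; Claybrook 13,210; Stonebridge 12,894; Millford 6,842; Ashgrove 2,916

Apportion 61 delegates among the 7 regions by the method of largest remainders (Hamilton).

Oakdale=1, Rivermont=9, Pinehurst=15, Claybrook=13, Stonebridge=13, Millford=7, Ashgrove=3

Standard divisor: 61273 ÷ 61 ≈ 1004.475.
Standard quotas: Oakdale 1.5421, Rivermont 8.8384, Pinehurst 14.9172, Claybrook 13.1511, Stonebridge 12.8366, Millford 6.8115, Ashgrove 2.9030.
Lower quotas: Oakdale 1, Rivermont 8, Pinehurst 14, Claybrook 13, Stonebridge 12, Millford 6, Ashgrove 2 (sum 56, leaving 5 seats).
Remainders in descending order: Pinehurst 0.9172, Ashgrove 0.9030, Rivermont 0.8384, Stonebridge 0.8366, Millford 0.8115, Oakdale 0.5421, Claybrook 0.1511.
Largest remainders: Pinehurst, Ashgrove, Rivermont, Stonebridge, Millford receive the extra seats.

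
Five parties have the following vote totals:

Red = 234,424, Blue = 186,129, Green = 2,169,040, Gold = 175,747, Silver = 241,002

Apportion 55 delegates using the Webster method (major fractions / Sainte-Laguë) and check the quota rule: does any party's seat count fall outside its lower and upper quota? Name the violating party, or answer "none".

Standard quotas: Red 4.289, Blue 3.405, Green 39.682, Gold 3.215, Silver 4.409.
Webster allocation: Red 4, Blue 3, Green 41, Gold 3, Silver 4.
Green has quota 39.682 (lower 39, upper 40) but receives 41 — outside the quota interval.

Green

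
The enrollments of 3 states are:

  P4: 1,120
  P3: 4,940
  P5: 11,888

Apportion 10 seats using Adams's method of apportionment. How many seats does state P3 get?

3

Standard divisor 17948/10 ≈ 1794.8; standard quotas: P4 0.624, P3 2.752, P5 6.624.
Rounding up gives 1, 3, 7 = 11 seats, so the divisor must be adjusted.
With modified divisor 2200: modified quotas P4 0.509, P3 2.245, P5 5.404.
Rounding up: P4 1, P3 3, P5 6 (total 10).
P3 receives 3.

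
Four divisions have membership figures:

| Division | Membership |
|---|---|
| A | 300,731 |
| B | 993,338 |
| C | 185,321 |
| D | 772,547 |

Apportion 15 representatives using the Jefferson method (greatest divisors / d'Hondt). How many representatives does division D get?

Standard divisor 2251937/15 ≈ 150129.133; standard quotas: A 2.003, B 6.617, C 1.234, D 5.146.
Rounding down gives 2, 6, 1, 5 = 14 seats, so the divisor must be adjusted.
With modified divisor 135300: modified quotas A 2.223, B 7.342, C 1.370, D 5.710.
Rounding down: A 2, B 7, C 1, D 5 (total 15).
D receives 5.

5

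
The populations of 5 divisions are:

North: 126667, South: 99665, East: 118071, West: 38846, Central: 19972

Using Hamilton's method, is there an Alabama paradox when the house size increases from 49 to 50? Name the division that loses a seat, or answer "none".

Central

At 49 seats: North 15, South 12, East 14, West 5, Central 3.
At 50 seats: North 16, South 12, East 15, West 5, Central 2.
Central drops from 3 to 2.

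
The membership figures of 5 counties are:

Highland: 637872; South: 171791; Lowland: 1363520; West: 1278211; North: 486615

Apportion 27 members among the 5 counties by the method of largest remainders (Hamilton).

The standard divisor is 3938009/27 ≈ 145852.185.
Standard quotas: Highland 4.3734, South 1.1778, Lowland 9.3486, West 8.7637, North 3.3364.
Lower quotas: Highland 4, South 1, Lowland 9, West 8, North 3 (sum 25, leaving 2 seats).
Remainders in descending order: West 0.7637, Highland 0.3734, Lowland 0.3486, North 0.3364, South 0.1778.
Largest remainders: West, Highland receive the extra seats.

Highland: 5, South: 1, Lowland: 9, West: 9, North: 3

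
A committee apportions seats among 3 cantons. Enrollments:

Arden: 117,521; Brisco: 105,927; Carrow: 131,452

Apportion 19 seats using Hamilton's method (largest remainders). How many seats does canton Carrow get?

The standard divisor is 354900/19 ≈ 18678.947.
Standard quotas: Arden 6.2916, Brisco 5.6709, Carrow 7.0374.
Lower quotas: Arden 6, Brisco 5, Carrow 7 (sum 18, leaving 1 seat).
Remainders in descending order: Brisco 0.6709, Arden 0.2916, Carrow 0.0374.
Largest remainder: Brisco receives the extra seat.
Carrow receives 7.

7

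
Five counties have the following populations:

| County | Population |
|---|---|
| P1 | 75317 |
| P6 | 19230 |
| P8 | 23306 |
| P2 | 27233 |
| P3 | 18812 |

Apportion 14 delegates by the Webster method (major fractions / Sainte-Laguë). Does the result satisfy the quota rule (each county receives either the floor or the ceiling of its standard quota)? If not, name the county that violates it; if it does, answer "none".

Standard quotas: P1 6.434, P6 1.643, P8 1.991, P2 2.326, P3 1.607.
Webster allocation: P1 6, P6 2, P8 2, P2 2, P3 2.
Every allocation lies between the lower and upper quota.

none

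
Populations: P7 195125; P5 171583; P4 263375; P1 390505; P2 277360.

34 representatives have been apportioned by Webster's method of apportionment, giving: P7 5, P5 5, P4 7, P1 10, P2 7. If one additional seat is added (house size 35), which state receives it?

P1

Priority for the next seat is population ÷ (current seats + 0.5).
Priorities: P7 35477.273, P5 31196.909, P4 35116.667, P1 37190.952, P2 36981.333.
Highest priority: P1.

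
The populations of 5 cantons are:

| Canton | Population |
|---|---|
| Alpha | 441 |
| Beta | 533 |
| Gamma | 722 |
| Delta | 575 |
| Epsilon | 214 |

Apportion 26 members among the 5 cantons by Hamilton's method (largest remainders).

Alpha 5; Beta 6; Gamma 7; Delta 6; Epsilon 2

Total 2485; standard divisor 2485/26 ≈ 95.577.
Standard quotas: Alpha 4.614, Beta 5.577, Gamma 7.554, Delta 6.016, Epsilon 2.239.
Lower quotas: Alpha 4, Beta 5, Gamma 7, Delta 6, Epsilon 2 (sum 24, leaving 2 seats).
Remainders in descending order: Alpha 0.614, Beta 0.577, Gamma 0.554, Epsilon 0.239, Delta 0.016.
The surplus seats go to Alpha, Beta.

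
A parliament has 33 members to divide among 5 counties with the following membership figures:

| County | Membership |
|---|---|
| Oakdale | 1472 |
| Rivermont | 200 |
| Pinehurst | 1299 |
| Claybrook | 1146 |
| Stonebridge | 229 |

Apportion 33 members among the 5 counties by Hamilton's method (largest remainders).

Total 4346; standard divisor 4346/33 ≈ 131.697.
Standard quotas: Oakdale 11.177, Rivermont 1.519, Pinehurst 9.864, Claybrook 8.702, Stonebridge 1.739.
Lower quotas: Oakdale 11, Rivermont 1, Pinehurst 9, Claybrook 8, Stonebridge 1 (sum 30, leaving 3 seats).
Remainders in descending order: Pinehurst 0.864, Stonebridge 0.739, Claybrook 0.702, Rivermont 0.519, Oakdale 0.177.
Largest remainders: Pinehurst, Stonebridge, Claybrook receive the extra seats.

Oakdale 11, Rivermont 1, Pinehurst 10, Claybrook 9, Stonebridge 2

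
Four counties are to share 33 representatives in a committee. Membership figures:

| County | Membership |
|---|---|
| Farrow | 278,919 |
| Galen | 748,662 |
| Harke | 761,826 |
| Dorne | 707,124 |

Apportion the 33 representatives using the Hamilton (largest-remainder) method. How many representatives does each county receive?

Standard divisor: 2496531 ÷ 33 ≈ 75652.455.
Standard quotas: Farrow 3.6868, Galen 9.8961, Harke 10.0701, Dorne 9.3470.
Lower quotas: Farrow 3, Galen 9, Harke 10, Dorne 9 (sum 31, leaving 2 seats).
Remainders in descending order: Galen 0.8961, Farrow 0.6868, Dorne 0.3470, Harke 0.0701.
The surplus seats go to Galen, Farrow.

Farrow 4; Galen 10; Harke 10; Dorne 9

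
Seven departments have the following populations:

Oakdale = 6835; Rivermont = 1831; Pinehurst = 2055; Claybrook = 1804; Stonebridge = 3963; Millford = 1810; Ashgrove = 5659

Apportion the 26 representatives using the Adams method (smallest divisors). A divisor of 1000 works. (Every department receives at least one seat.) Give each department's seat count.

With modified divisor 1000: modified quotas Oakdale 6.835, Rivermont 1.831, Pinehurst 2.055, Claybrook 1.804, Stonebridge 3.963, Millford 1.810, Ashgrove 5.659.
Rounding up: Oakdale 7, Rivermont 2, Pinehurst 3, Claybrook 2, Stonebridge 4, Millford 2, Ashgrove 6 (total 26).

Oakdale 7; Rivermont 2; Pinehurst 3; Claybrook 2; Stonebridge 4; Millford 2; Ashgrove 6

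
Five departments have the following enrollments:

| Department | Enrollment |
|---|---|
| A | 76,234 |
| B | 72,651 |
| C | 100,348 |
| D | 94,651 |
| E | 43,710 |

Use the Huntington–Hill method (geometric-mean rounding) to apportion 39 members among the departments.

With divisor 9875: modified quotas A 7.720, B 7.357, C 10.162, D 9.585, E 4.426.
Geometric-mean thresholds: A √(7·8)=7.483, B √(7·8)=7.483, C √(10·11)=10.488, D √(9·10)=9.487, E √(4·5)=4.472.
Each quota rounded against its threshold gives A 8, B 7, C 10, D 10, E 4 (total 39).

A: 8; B: 7; C: 10; D: 10; E: 4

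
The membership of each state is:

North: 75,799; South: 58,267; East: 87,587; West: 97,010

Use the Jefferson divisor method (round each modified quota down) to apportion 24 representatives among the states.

North=6, South=4, East=7, West=7

Standard divisor 318663/24 ≈ 13277.625; standard quotas: North 5.709, South 4.388, East 6.597, West 7.306.
Rounding down gives 5, 4, 6, 7 = 22 seats, so the divisor must be adjusted.
With modified divisor 12300: modified quotas North 6.163, South 4.737, East 7.121, West 7.887.
Rounding down: North 6, South 4, East 7, West 7 (total 24).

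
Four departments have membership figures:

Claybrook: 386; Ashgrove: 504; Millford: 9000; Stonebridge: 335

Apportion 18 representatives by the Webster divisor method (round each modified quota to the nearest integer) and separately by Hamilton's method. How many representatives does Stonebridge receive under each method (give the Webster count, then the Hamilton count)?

Webster: Claybrook 1, Ashgrove 1, Millford 15, Stonebridge 1.
Hamilton: Claybrook 1, Ashgrove 1, Millford 16, Stonebridge 0.
Stonebridge gets 1 under Webster and 0 under Hamilton.

1 and 0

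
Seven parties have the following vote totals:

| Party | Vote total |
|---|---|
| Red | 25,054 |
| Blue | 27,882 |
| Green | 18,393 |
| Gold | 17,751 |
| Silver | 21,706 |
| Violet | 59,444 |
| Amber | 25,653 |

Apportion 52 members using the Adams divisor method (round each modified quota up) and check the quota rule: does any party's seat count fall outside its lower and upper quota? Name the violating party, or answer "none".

Standard quotas: Red 6.651, Blue 7.402, Green 4.883, Gold 4.712, Silver 5.762, Violet 15.780, Amber 6.810.
Adams allocation: Red 7, Blue 7, Green 5, Gold 5, Silver 6, Violet 15, Amber 7.
Every allocation lies between the lower and upper quota.

none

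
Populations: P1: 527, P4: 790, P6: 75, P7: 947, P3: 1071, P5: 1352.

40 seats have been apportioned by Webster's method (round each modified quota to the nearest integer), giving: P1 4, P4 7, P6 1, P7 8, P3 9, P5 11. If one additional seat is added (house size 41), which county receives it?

P5

Priority for the next seat is population ÷ (current seats + 0.5).
Priorities: P1 117.111, P4 105.333, P6 50.000, P7 111.412, P3 112.737, P5 117.565.
Highest priority: P5.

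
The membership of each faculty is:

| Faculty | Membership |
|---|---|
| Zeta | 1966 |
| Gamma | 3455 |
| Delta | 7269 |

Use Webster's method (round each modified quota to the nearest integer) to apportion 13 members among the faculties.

Standard divisor 12690/13 ≈ 976.154; standard quotas: Zeta 2.014, Gamma 3.539, Delta 7.447.
Rounding to the nearest integer gives Zeta 2, Gamma 4, Delta 7 — total 13, matching the house size, so no adjustment is needed.

Zeta 2, Gamma 4, Delta 7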